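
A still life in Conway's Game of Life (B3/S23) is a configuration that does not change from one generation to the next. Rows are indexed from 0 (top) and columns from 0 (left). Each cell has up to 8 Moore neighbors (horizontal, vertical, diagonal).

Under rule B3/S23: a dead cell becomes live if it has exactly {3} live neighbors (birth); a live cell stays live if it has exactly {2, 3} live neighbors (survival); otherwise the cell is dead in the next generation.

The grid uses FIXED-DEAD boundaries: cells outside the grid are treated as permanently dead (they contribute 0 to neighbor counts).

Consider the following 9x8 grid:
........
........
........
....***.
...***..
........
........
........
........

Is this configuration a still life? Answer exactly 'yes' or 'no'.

Compute generation 1 and compare to generation 0 (given above):
Generation 1:
........
........
.....*..
...*..*.
...*..*.
....*...
........
........
........
Cell (2,5) differs: gen0=0 vs gen1=1 -> NOT a still life.

Answer: no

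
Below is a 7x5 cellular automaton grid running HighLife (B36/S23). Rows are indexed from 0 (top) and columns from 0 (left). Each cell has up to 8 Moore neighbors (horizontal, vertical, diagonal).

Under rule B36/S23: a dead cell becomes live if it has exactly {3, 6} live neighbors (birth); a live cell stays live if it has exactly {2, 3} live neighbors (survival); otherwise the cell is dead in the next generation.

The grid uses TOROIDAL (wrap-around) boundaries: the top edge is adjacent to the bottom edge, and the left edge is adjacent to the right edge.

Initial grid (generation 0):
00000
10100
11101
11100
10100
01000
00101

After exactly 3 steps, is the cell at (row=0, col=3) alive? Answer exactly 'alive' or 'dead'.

Answer: alive

Derivation:
Simulating step by step:
Generation 0 (given above): 14 live cells
Generation 1: 14 live cells
01010
10111
00001
00000
11100
11110
00000
Generation 2: 19 live cells
11010
11100
10001
11000
10011
10011
10011
Generation 3: 14 live cells
00011
00110
01101
01011
00110
01100
00000

Cell (0,3) at generation 3: 1 -> alive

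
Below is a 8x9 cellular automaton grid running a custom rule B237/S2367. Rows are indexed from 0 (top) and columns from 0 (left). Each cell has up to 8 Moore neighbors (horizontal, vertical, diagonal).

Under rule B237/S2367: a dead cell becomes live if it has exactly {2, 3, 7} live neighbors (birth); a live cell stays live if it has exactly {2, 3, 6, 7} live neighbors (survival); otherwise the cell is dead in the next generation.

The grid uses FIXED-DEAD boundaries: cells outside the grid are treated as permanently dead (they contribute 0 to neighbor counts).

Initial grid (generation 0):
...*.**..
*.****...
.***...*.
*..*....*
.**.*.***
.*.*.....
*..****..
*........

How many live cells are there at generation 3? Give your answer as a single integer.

Answer: 42

Derivation:
Simulating step by step:
Generation 0 (given above): 29 live cells
Generation 1: 36 live cells
.***.**..
.....*.*.
*....**.*
*...***.*
**..**.**
**......*
******...
.*.****..
Generation 2: 30 live cells
..*.****.
****...**
.*......*
*..*.*..*
..***...*
.*....***
......**.
**....*..
Generation 3: 42 live cells
*.*.*****
*..***..*
...**.*.*
.*.*...**
*******.*
..*****.*
***..*..*
.....***.
Population at generation 3: 42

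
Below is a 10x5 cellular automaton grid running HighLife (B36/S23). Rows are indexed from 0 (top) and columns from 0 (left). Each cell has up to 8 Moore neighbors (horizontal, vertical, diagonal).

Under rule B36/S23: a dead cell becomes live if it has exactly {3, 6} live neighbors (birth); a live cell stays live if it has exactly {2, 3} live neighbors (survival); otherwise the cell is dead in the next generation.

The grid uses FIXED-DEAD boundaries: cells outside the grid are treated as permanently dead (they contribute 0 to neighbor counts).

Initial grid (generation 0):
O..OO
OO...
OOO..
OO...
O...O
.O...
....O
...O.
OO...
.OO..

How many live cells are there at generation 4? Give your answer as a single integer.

Answer: 5

Derivation:
Simulating step by step:
Generation 0 (given above): 19 live cells
Generation 1: 11 live cells
OO...
...O.
..O..
..O..
O....
.....
.....
.....
OO...
OOO..
Generation 2: 9 live cells
.....
.OO..
..OO.
.O...
.....
.....
.....
.....
O.O..
O.O..
Generation 3: 5 live cells
.....
.OOO.
...O.
..O..
.....
.....
.....
.....
.....
.....
Generation 4: 5 live cells
..O..
..OO.
.O.O.
.....
.....
.....
.....
.....
.....
.....
Population at generation 4: 5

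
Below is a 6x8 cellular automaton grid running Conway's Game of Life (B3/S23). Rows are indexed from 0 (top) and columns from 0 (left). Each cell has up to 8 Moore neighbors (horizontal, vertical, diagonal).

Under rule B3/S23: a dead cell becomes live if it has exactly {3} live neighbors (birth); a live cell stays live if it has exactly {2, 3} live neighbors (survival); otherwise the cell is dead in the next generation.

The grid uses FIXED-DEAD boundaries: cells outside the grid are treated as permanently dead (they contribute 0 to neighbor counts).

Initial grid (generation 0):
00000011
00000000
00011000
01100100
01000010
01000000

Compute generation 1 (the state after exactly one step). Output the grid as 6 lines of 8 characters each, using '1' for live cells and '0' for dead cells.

Simulating step by step:
Generation 0 (given above): 10 live cells
Generation 1: 10 live cells
(generation 1 grid is the final answer)

Answer: 00000000
00000000
00111000
01111100
11000000
00000000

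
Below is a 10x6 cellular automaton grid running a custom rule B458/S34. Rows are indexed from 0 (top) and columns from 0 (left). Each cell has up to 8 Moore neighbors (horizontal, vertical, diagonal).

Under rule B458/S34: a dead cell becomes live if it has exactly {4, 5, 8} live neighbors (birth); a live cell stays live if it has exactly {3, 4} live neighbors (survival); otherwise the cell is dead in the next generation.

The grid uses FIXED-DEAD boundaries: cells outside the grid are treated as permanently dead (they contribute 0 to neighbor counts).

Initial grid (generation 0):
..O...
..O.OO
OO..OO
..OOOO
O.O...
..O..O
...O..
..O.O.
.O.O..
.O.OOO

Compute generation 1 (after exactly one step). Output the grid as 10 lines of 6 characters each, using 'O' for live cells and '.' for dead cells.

Answer: ......
.O.OOO
.OO...
.OOOOO
.OOOO.
......
...O..
..OO..
..OOO.
..O.O.

Derivation:
Simulating step by step:
Generation 0 (given above): 25 live cells
Generation 1: 23 live cells
(generation 1 grid is the final answer)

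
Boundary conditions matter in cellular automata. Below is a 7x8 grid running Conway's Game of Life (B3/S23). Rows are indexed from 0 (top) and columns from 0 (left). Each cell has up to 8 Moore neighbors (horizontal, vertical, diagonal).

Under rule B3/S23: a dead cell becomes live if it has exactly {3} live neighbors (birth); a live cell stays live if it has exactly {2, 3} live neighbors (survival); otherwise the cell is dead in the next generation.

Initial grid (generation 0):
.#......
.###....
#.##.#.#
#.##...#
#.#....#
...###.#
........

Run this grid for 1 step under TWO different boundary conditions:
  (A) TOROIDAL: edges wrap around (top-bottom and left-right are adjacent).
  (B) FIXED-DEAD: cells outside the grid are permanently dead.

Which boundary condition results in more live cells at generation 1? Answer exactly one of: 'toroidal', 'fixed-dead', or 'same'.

Under TOROIDAL boundary, generation 1:
.#......
...##...
......##
....#...
..#.....
#..##.##
....#...
Population = 13

Under FIXED-DEAD boundary, generation 1:
.#......
#..##...
#.....#.
#...#..#
..#....#
...##.#.
....#...
Population = 15

Comparison: toroidal=13, fixed-dead=15 -> fixed-dead

Answer: fixed-dead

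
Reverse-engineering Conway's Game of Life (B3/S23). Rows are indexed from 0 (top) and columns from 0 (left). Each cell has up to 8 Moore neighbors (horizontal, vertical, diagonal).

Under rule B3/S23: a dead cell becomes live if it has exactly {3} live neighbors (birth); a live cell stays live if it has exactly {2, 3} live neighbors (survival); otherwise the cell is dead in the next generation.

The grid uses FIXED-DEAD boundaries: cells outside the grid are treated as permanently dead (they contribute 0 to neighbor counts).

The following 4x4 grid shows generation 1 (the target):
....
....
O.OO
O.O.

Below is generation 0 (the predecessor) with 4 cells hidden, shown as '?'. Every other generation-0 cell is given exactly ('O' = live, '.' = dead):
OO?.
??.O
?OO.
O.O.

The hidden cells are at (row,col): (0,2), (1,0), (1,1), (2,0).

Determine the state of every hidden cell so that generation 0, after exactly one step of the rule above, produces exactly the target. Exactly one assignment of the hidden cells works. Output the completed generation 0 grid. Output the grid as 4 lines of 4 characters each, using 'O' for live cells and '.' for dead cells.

Hidden generation-0 cells (in order): (0,2), (1,0), (1,1), (2,0).
A hidden cell only influences target cells in its own 3x3 neighborhood. Try each of the 2^4 = 16 assignments, step the completed generation 0 forward once under B3/S23, and compare with the target:
  (0,2)=. (1,0)=. (1,1)=. (2,0)=. -> step gives (1,0)='O' but target has '.' -> reject
  (0,2)=. (1,0)=. (1,1)=. (2,0)=O -> step reproduces the target at every cell -> ACCEPT
  (0,2)=. (1,0)=. (1,1)=O (2,0)=. -> step gives (0,0)='O' but target has '.' -> reject
  (0,2)=. (1,0)=. (1,1)=O (2,0)=O -> step gives (0,0)='O' but target has '.' -> reject
  (0,2)=. (1,0)=O (1,1)=. (2,0)=. -> step gives (0,0)='O' but target has '.' -> reject
  (0,2)=. (1,0)=O (1,1)=. (2,0)=O -> step gives (0,0)='O' but target has '.' -> reject
  (0,2)=. (1,0)=O (1,1)=O (2,0)=. -> step gives (0,0)='O' but target has '.' -> reject
  (0,2)=. (1,0)=O (1,1)=O (2,0)=O -> step gives (0,0)='O' but target has '.' -> reject
  (0,2)=O (1,0)=. (1,1)=. (2,0)=. -> step gives (0,1)='O' but target has '.' -> reject
  (0,2)=O (1,0)=. (1,1)=. (2,0)=O -> step gives (0,1)='O' but target has '.' -> reject
  (0,2)=O (1,0)=. (1,1)=O (2,0)=. -> step gives (0,0)='O' but target has '.' -> reject
  (0,2)=O (1,0)=. (1,1)=O (2,0)=O -> step gives (0,0)='O' but target has '.' -> reject
  (0,2)=O (1,0)=O (1,1)=. (2,0)=. -> step gives (0,0)='O' but target has '.' -> reject
  (0,2)=O (1,0)=O (1,1)=. (2,0)=O -> step gives (0,0)='O' but target has '.' -> reject
  (0,2)=O (1,0)=O (1,1)=O (2,0)=. -> step gives (0,0)='O' but target has '.' -> reject
  (0,2)=O (1,0)=O (1,1)=O (2,0)=O -> step gives (0,0)='O' but target has '.' -> reject
Unique solution: (0,2)=dead, (1,0)=dead, (1,1)=dead, (2,0)=live.
Check: live-neighbor counts of every cell in the completed generation 0:
1121
4541
2433
2522
Applying B3/S23 to generation 0 with these counts gives:
....
....
O.OO
O.O.
which matches the target exactly.

Answer: OO..
...O
OOO.
O.O.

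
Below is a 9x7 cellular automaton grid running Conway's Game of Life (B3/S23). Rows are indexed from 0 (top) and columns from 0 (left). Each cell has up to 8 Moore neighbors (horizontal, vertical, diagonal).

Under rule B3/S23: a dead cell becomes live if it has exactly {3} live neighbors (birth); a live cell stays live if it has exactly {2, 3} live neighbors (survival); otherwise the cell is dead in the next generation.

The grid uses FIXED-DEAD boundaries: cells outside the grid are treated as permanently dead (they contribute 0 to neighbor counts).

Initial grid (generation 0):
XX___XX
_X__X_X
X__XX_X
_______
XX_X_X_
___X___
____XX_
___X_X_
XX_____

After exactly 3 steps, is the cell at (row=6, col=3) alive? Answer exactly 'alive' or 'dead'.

Answer: alive

Derivation:
Simulating step by step:
Generation 0 (given above): 22 live cells
Generation 1: 24 live cells
XX___XX
_XXXX_X
___XX__
XXXX_X_
__X_X__
__XX_X_
___X_X_
_____X_
_______
Generation 2: 20 live cells
XX_XXXX
XX____X
X______
_X___X_
_____X_
__X__X_
__XX_XX
____X__
_______
Generation 3: 23 live cells
XXX_XXX
__X_X_X
X______
_______
____XXX
__XX_X_
__XX_XX
___XXX_
_______

Cell (6,3) at generation 3: 1 -> alive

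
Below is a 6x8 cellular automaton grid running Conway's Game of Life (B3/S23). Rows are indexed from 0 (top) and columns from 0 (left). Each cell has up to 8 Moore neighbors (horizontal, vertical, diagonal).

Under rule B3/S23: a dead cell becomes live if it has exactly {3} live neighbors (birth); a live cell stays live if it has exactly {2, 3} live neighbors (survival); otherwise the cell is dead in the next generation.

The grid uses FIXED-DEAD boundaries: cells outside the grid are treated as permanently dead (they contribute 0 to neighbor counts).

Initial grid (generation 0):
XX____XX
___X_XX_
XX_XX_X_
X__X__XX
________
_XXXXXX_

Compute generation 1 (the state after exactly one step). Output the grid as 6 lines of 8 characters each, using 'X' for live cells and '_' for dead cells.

Simulating step by step:
Generation 0 (given above): 22 live cells
Generation 1: 21 live cells
(generation 1 grid is the final answer)

Answer: _____XXX
___X____
XX_X____
XXXXXXXX
_X_____X
__XXXX__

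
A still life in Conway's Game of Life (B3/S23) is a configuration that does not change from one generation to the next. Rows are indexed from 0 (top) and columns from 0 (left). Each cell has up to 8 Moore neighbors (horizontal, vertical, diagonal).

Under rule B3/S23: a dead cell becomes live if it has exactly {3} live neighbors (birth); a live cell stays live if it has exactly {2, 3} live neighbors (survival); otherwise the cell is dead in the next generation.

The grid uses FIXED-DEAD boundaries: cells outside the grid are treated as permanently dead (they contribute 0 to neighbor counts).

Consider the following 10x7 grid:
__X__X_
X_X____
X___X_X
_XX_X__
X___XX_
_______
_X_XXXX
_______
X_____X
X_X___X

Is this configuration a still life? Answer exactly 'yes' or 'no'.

Compute generation 1 and compare to generation 0 (given above):
Generation 1:
_X_____
___X_X_
X_X__X_
XX__X__
_X_XXX_
___X__X
____XX_
____X_X
_X_____
_X_____
Cell (0,1) differs: gen0=0 vs gen1=1 -> NOT a still life.

Answer: no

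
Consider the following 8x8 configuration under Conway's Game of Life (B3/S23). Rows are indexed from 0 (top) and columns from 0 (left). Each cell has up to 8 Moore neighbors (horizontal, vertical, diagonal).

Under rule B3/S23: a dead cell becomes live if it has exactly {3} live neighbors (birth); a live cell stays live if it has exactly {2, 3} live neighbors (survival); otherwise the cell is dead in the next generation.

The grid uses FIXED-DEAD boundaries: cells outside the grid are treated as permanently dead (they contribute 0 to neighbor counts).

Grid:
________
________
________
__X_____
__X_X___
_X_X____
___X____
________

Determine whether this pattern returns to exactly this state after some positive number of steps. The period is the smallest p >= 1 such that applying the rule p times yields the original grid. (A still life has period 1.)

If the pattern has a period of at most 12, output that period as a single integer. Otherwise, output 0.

Simulating and comparing each generation to the original:
Gen 0 (original, given above): 6 live cells
Gen 1: 6 live cells, differs from original
Gen 2: 6 live cells, MATCHES original -> period = 2

Answer: 2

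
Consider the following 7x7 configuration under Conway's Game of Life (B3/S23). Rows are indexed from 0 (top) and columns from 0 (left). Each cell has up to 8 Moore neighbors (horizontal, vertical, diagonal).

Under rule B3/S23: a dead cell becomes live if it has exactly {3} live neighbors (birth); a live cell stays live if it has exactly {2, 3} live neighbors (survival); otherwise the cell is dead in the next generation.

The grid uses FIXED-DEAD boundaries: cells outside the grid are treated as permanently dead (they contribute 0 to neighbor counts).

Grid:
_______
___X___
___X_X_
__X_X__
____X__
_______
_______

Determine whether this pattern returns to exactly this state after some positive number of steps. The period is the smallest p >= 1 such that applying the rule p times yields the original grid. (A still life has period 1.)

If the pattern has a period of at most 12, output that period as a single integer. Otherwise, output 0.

Answer: 2

Derivation:
Simulating and comparing each generation to the original:
Gen 0 (original, given above): 6 live cells
Gen 1: 6 live cells, differs from original
Gen 2: 6 live cells, MATCHES original -> period = 2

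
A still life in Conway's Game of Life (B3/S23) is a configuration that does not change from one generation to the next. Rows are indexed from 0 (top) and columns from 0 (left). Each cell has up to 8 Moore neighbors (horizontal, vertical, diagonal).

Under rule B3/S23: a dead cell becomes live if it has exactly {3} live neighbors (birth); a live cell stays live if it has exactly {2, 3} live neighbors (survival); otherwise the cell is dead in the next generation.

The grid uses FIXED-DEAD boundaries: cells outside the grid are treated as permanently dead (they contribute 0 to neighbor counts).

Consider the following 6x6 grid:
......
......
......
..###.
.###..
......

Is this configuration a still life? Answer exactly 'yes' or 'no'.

Answer: no

Derivation:
Compute generation 1 and compare to generation 0 (given above):
Generation 1:
......
......
...#..
.#..#.
.#..#.
..#...
Cell (2,3) differs: gen0=0 vs gen1=1 -> NOT a still life.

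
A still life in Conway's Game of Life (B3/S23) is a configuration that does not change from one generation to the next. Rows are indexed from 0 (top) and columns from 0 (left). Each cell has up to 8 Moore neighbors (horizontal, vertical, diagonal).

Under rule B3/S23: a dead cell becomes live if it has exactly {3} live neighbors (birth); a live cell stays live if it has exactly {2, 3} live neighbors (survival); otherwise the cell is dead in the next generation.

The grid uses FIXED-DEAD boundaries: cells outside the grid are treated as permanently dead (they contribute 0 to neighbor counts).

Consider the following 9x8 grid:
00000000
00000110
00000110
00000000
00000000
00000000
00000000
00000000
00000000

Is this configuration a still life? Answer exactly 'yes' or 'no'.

Compute generation 1 and compare to generation 0 (given above):
Generation 1:
00000000
00000110
00000110
00000000
00000000
00000000
00000000
00000000
00000000
The grids are IDENTICAL -> still life.

Answer: yes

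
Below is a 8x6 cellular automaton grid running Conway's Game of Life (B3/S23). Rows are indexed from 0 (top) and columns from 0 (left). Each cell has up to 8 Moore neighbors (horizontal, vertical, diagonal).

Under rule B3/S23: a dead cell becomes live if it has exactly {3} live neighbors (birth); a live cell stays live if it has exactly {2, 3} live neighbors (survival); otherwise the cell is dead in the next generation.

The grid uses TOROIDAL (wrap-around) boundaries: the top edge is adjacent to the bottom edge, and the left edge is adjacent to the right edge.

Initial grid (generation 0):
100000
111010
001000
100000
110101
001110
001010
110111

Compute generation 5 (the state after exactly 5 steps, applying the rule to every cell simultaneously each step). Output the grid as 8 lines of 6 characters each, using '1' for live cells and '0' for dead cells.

Answer: 000011
000000
000000
000000
111111
111111
000000
000011

Derivation:
Simulating step by step:
Generation 0 (given above): 21 live cells
Generation 1: 22 live cells
000000
101101
101101
101001
110101
100000
100000
111110
Generation 2: 14 live cells
000000
101101
000000
000000
001010
000000
101100
111101
Generation 3: 10 live cells
000000
000000
000000
000000
000000
011000
100111
100111
Generation 4: 10 live cells
000011
000000
000000
000000
000000
111111
000000
100100
Generation 5: 16 live cells
(generation 5 grid is the final answer)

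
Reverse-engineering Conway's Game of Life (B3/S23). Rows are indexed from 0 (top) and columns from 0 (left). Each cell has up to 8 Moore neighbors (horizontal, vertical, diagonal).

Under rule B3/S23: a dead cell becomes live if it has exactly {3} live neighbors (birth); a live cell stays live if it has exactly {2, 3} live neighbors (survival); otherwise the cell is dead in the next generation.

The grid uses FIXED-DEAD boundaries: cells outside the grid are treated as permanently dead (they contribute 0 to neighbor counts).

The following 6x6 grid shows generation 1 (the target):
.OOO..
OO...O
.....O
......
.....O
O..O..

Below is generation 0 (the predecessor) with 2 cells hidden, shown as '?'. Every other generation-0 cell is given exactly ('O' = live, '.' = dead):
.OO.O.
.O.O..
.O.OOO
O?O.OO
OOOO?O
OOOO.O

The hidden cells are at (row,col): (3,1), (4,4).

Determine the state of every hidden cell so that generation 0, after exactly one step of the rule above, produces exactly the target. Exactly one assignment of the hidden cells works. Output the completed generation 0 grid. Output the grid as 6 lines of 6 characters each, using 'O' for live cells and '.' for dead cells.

Answer: .OO.O.
.O.O..
.O.OOO
OOO.OO
OOOO.O
OOOO.O

Derivation:
Hidden generation-0 cells (in order): (3,1), (4,4).
A hidden cell only influences target cells in its own 3x3 neighborhood. Try each of the 2^2 = 4 assignments, step the completed generation 0 forward once under B3/S23, and compare with the target:
  (3,1)=. (4,4)=. -> step gives (2,0)='O' but target has '.' -> reject
  (3,1)=. (4,4)=O -> step gives (2,0)='O' but target has '.' -> reject
  (3,1)=O (4,4)=. -> step reproduces the target at every cell -> ACCEPT
  (3,1)=O (4,4)=O -> step gives (4,5)='.' but target has 'O' -> reject
Unique solution: (3,1)=live, (4,4)=dead.
Check: live-neighbor counts of every cell in the completed generation 0:
223311
336453
446453
466664
587563
355341
Applying B3/S23 to generation 0 with these counts gives:
.OOO..
OO...O
.....O
......
.....O
O..O..
which matches the target exactly.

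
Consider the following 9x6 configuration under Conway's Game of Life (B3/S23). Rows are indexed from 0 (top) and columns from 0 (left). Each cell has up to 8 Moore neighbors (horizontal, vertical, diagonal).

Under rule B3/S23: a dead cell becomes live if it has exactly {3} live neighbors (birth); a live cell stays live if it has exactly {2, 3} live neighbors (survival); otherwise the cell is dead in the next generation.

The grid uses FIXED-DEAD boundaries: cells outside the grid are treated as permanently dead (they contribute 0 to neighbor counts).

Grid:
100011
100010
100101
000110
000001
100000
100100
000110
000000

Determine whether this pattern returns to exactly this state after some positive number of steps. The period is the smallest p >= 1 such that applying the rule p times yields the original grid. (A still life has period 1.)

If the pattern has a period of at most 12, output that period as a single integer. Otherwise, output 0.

Answer: 0

Derivation:
Simulating and comparing each generation to the original:
Gen 0 (original, given above): 16 live cells
Gen 1: 14 live cells, differs from original
Gen 2: 14 live cells, differs from original
Gen 3: 12 live cells, differs from original
Gen 4: 14 live cells, differs from original
Gen 5: 15 live cells, differs from original
Gen 6: 17 live cells, differs from original
Gen 7: 14 live cells, differs from original
Gen 8: 15 live cells, differs from original
Gen 9: 16 live cells, differs from original
Gen 10: 14 live cells, differs from original
Gen 11: 15 live cells, differs from original
Gen 12: 16 live cells, differs from original
No period found within 12 steps.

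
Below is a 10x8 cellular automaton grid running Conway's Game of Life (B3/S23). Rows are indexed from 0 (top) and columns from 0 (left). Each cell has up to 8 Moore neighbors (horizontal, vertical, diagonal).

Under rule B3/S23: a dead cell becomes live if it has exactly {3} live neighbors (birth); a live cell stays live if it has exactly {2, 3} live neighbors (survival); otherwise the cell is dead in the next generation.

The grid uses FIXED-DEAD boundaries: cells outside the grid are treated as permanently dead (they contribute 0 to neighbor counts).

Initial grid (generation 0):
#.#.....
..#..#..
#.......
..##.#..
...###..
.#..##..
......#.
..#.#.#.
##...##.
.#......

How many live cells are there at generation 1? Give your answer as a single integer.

Simulating step by step:
Generation 0 (given above): 23 live cells
Generation 1: 24 live cells
.#......
........
.####...
..##.#..
......#.
...#..#.
...##.#.
.#....##
###..##.
##......
Population at generation 1: 24

Answer: 24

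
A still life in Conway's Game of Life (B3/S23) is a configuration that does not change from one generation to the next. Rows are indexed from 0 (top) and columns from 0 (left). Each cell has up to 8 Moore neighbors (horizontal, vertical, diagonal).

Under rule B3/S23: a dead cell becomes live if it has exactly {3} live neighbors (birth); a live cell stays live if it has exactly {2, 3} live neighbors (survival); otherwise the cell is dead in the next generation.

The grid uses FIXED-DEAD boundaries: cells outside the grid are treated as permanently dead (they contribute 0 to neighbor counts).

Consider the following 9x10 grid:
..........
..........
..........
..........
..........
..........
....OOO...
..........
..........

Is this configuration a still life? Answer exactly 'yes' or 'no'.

Answer: no

Derivation:
Compute generation 1 and compare to generation 0 (given above):
Generation 1:
..........
..........
..........
..........
..........
.....O....
.....O....
.....O....
..........
Cell (5,5) differs: gen0=0 vs gen1=1 -> NOT a still life.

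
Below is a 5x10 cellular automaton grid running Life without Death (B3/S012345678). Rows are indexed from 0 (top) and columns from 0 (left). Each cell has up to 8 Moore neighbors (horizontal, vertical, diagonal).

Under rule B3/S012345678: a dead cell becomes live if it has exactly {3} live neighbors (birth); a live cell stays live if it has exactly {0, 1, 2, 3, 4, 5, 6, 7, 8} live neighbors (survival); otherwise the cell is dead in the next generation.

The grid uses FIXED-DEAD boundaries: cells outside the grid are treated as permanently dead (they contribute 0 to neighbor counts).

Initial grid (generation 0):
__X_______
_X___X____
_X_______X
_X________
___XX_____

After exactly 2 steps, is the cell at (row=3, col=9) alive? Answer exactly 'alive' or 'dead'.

Simulating step by step:
Generation 0 (given above): 8 live cells
Generation 1: 12 live cells
__X_______
_XX__X____
XXX______X
_XX_______
___XX_____
Generation 2: 18 live cells
_XX_______
XXXX_X____
XXXX_____X
XXX_______
__XXX_____

Cell (3,9) at generation 2: 0 -> dead

Answer: dead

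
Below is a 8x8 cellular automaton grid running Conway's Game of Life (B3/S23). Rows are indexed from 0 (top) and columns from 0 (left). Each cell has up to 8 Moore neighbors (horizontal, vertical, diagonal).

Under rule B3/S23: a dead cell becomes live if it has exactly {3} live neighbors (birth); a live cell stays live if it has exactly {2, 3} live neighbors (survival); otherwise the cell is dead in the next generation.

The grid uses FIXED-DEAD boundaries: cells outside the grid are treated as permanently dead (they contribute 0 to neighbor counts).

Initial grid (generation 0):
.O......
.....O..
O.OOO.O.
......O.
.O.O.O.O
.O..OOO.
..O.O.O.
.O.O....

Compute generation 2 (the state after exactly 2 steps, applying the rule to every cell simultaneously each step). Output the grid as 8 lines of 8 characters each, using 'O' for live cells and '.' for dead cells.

Simulating step by step:
Generation 0 (given above): 21 live cells
Generation 1: 21 live cells
........
.OOOOO..
...OO.O.
.O....OO
..O....O
.O.....O
.OO.O.O.
..OO....
Generation 2: 24 live cells
(generation 2 grid is the final answer)

Answer: ..OOO...
..O..O..
.O....OO
..OO.OOO
.OO....O
.O.O..OO
.O......
.OOO....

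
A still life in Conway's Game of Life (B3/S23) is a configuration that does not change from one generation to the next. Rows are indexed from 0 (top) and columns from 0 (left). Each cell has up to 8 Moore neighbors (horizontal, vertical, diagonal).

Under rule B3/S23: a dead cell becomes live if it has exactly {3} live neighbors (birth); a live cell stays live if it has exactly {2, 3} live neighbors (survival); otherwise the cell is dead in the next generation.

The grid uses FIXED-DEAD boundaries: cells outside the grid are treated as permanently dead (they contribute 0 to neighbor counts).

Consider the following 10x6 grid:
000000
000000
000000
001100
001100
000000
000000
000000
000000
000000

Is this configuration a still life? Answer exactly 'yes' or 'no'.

Answer: yes

Derivation:
Compute generation 1 and compare to generation 0 (given above):
Generation 1:
000000
000000
000000
001100
001100
000000
000000
000000
000000
000000
The grids are IDENTICAL -> still life.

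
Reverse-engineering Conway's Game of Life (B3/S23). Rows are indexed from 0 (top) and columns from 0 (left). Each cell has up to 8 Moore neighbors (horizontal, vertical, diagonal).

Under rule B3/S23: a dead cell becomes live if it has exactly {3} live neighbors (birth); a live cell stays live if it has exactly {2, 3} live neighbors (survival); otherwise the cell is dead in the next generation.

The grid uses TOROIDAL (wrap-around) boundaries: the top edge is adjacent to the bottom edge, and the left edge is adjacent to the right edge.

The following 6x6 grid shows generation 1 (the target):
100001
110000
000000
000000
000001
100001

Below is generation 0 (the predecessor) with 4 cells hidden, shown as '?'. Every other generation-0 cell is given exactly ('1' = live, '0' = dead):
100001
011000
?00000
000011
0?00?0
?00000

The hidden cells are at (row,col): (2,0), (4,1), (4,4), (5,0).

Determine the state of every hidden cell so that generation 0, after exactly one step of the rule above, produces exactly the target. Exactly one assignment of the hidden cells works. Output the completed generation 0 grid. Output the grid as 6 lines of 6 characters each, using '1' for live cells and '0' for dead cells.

Hidden generation-0 cells (in order): (2,0), (4,1), (4,4), (5,0).
A hidden cell only influences target cells in its own 3x3 neighborhood. Try each of the 2^4 = 16 assignments, step the completed generation 0 forward once under B3/S23, and compare with the target:
  (2,0)=0 (4,1)=0 (4,4)=0 (5,0)=0 -> step gives (0,1)='1' but target has '0' -> reject
  (2,0)=0 (4,1)=0 (4,4)=0 (5,0)=1 -> step reproduces the target at every cell -> ACCEPT
  (2,0)=0 (4,1)=0 (4,4)=1 (5,0)=0 -> step gives (0,1)='1' but target has '0' -> reject
  (2,0)=0 (4,1)=0 (4,4)=1 (5,0)=1 -> step gives (3,4)='1' but target has '0' -> reject
  (2,0)=0 (4,1)=1 (4,4)=0 (5,0)=0 -> step gives (0,1)='1' but target has '0' -> reject
  (2,0)=0 (4,1)=1 (4,4)=0 (5,0)=1 -> step gives (4,0)='1' but target has '0' -> reject
  (2,0)=0 (4,1)=1 (4,4)=1 (5,0)=0 -> step gives (0,1)='1' but target has '0' -> reject
  (2,0)=0 (4,1)=1 (4,4)=1 (5,0)=1 -> step gives (3,4)='1' but target has '0' -> reject
  (2,0)=1 (4,1)=0 (4,4)=0 (5,0)=0 -> step gives (0,1)='1' but target has '0' -> reject
  (2,0)=1 (4,1)=0 (4,4)=0 (5,0)=1 -> step gives (1,0)='0' but target has '1' -> reject
  (2,0)=1 (4,1)=0 (4,4)=1 (5,0)=0 -> step gives (0,1)='1' but target has '0' -> reject
  (2,0)=1 (4,1)=0 (4,4)=1 (5,0)=1 -> step gives (1,0)='0' but target has '1' -> reject
  (2,0)=1 (4,1)=1 (4,4)=0 (5,0)=0 -> step gives (0,1)='1' but target has '0' -> reject
  (2,0)=1 (4,1)=1 (4,4)=0 (5,0)=1 -> step gives (1,0)='0' but target has '1' -> reject
  (2,0)=1 (4,1)=1 (4,4)=1 (5,0)=0 -> step gives (0,1)='1' but target has '0' -> reject
  (2,0)=1 (4,1)=1 (4,4)=1 (5,0)=1 -> step gives (1,0)='0' but target has '1' -> reject
Unique solution: (2,0)=dead, (4,1)=dead, (4,4)=dead, (5,0)=live.
Check: live-neighbor counts of every cell in the completed generation 0:
342112
321112
222222
100111
210123
220013
Applying B3/S23 to generation 0 with these counts gives:
100001
110000
000000
000000
000001
100001
which matches the target exactly.

Answer: 100001
011000
000000
000011
000000
100000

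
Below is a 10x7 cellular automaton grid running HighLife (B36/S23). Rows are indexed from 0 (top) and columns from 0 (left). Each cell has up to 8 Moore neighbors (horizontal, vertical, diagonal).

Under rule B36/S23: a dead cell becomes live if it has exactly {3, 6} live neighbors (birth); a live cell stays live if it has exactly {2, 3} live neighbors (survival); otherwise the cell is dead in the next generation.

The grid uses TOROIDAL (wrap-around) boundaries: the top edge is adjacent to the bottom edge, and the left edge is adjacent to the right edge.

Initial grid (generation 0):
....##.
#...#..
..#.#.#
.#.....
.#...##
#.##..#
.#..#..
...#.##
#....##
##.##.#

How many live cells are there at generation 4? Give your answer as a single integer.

Answer: 14

Derivation:
Simulating step by step:
Generation 0 (given above): 28 live cells
Generation 1: 25 live cells
.#.....
....#.#
##.#.#.
.##...#
.#...##
..###.#
.#..#..
.......
.###...
.#.#.#.
Generation 2: 36 live cells
#.#.##.
.##.###
.#.###.
#...#..
.#..#.#
.####.#
..#.##.
.#.#...
.#.##..
#####..
Generation 3: 19 live cells
.......
...#...
.#.....
###...#
.#..#.#
.#...##
#..#.#.
.#...#.
.......
#.....#
Generation 4: 14 live cells
.......
.......
.#.....
..#..##
.......
.##....
###..#.
....#.#
#.....#
.......
Population at generation 4: 14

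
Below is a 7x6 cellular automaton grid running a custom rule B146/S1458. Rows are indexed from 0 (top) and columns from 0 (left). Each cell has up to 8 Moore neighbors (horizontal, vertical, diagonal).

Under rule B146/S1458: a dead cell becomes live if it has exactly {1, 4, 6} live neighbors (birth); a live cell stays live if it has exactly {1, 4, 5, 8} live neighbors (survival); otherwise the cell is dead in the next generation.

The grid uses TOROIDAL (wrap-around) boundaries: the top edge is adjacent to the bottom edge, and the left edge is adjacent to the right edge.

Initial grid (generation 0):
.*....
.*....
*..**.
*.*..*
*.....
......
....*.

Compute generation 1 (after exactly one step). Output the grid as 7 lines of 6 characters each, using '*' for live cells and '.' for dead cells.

Answer: .*.***
......
.*...*
.**..*
..***.
**.**.
****.*

Derivation:
Simulating step by step:
Generation 0 (given above): 10 live cells
Generation 1: 21 live cells
(generation 1 grid is the final answer)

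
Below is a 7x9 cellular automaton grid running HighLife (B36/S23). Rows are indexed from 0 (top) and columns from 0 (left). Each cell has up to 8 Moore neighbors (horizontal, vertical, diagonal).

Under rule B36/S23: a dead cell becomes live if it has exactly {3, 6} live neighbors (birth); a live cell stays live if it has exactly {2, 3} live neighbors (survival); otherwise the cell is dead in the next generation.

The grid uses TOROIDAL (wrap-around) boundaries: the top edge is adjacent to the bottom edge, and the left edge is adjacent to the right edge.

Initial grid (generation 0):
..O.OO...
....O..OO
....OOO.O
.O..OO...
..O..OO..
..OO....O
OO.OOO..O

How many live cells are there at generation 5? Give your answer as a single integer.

Simulating step by step:
Generation 0 (given above): 25 live cells
Generation 1: 24 live cells
.OO...OO.
.....O.OO
O..O..O.O
...O...O.
.OO..OO..
......OOO
OO...O..O
Generation 2: 25 live cells
.OO..O...
.OO..O...
O...O.O..
OO.OOO.OO
..O..O..O
..O.....O
.OO..O.O.
Generation 3: 28 live cells
O..OOO...
O.OOOOO..
......OO.
.OOO...O.
..O..OO..
O.OO..OOO
O..O..O..
Generation 4: 23 live cells
O.......O
.OO....OO
.......OO
.OOO.O.O.
O...OO...
O.OOO...O
O.....O..
Generation 5: 18 live cells
.........
.O.......
...O.....
OOOO.O.O.
O..O.OO..
O..OO...O
...O...O.
Population at generation 5: 18

Answer: 18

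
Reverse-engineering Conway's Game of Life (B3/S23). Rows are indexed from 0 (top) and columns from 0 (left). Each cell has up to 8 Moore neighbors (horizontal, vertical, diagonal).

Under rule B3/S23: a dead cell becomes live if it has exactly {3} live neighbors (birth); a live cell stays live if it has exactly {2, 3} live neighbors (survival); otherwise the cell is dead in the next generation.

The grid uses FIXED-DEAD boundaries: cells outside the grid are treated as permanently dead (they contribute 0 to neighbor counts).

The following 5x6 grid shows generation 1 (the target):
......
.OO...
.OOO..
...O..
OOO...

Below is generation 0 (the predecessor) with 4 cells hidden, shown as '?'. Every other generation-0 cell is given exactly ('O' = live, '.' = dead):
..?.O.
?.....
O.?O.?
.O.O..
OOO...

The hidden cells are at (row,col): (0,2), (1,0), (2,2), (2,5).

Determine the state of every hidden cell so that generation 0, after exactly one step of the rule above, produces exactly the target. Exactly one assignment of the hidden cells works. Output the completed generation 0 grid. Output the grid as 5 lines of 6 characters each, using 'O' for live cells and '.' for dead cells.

Hidden generation-0 cells (in order): (0,2), (1,0), (2,2), (2,5).
A hidden cell only influences target cells in its own 3x3 neighborhood. Try each of the 2^4 = 16 assignments, step the completed generation 0 forward once under B3/S23, and compare with the target:
  (0,2)=. (1,0)=. (2,2)=. (2,5)=. -> step gives (1,1)='.' but target has 'O' -> reject
  (0,2)=. (1,0)=. (2,2)=. (2,5)=O -> step gives (1,1)='.' but target has 'O' -> reject
  (0,2)=. (1,0)=. (2,2)=O (2,5)=. -> step gives (1,1)='.' but target has 'O' -> reject
  (0,2)=. (1,0)=. (2,2)=O (2,5)=O -> step gives (1,1)='.' but target has 'O' -> reject
  (0,2)=. (1,0)=O (2,2)=. (2,5)=. -> step gives (1,1)='.' but target has 'O' -> reject
  (0,2)=. (1,0)=O (2,2)=. (2,5)=O -> step gives (1,1)='.' but target has 'O' -> reject
  (0,2)=. (1,0)=O (2,2)=O (2,5)=. -> step gives (1,2)='.' but target has 'O' -> reject
  (0,2)=. (1,0)=O (2,2)=O (2,5)=O -> step gives (1,2)='.' but target has 'O' -> reject
  (0,2)=O (1,0)=. (2,2)=. (2,5)=. -> step gives (1,1)='.' but target has 'O' -> reject
  (0,2)=O (1,0)=. (2,2)=. (2,5)=O -> step gives (1,1)='.' but target has 'O' -> reject
  (0,2)=O (1,0)=. (2,2)=O (2,5)=. -> step reproduces the target at every cell -> ACCEPT
  (0,2)=O (1,0)=. (2,2)=O (2,5)=O -> step gives (1,4)='O' but target has '.' -> reject
  (0,2)=O (1,0)=O (2,2)=. (2,5)=. -> step gives (1,2)='.' but target has 'O' -> reject
  (0,2)=O (1,0)=O (2,2)=. (2,5)=O -> step gives (1,2)='.' but target has 'O' -> reject
  (0,2)=O (1,0)=O (2,2)=O (2,5)=. -> step gives (1,1)='.' but target has 'O' -> reject
  (0,2)=O (1,0)=O (2,2)=O (2,5)=O -> step gives (1,1)='.' but target has 'O' -> reject
Unique solution: (0,2)=live, (1,0)=dead, (2,2)=live, (2,5)=dead.
Check: live-neighbor counts of every cell in the completed generation 0:
010201
133421
133220
456320
233210
Applying B3/S23 to generation 0 with these counts gives:
......
.OO...
.OOO..
...O..
OOO...
which matches the target exactly.

Answer: ..O.O.
......
O.OO..
.O.O..
OOO...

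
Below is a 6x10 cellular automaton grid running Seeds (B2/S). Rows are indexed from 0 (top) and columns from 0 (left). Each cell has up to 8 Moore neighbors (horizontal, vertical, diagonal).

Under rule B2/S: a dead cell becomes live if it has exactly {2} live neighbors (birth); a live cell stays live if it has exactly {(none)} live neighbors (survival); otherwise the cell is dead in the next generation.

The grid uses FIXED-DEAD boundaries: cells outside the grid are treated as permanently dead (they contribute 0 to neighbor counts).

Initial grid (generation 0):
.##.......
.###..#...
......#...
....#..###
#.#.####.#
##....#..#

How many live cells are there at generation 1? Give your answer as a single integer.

Simulating step by step:
Generation 0 (given above): 22 live cells
Generation 1: 11 live cells
#.........
#....#.#..
.#..#....#
.#........
..........
..###.....
Population at generation 1: 11

Answer: 11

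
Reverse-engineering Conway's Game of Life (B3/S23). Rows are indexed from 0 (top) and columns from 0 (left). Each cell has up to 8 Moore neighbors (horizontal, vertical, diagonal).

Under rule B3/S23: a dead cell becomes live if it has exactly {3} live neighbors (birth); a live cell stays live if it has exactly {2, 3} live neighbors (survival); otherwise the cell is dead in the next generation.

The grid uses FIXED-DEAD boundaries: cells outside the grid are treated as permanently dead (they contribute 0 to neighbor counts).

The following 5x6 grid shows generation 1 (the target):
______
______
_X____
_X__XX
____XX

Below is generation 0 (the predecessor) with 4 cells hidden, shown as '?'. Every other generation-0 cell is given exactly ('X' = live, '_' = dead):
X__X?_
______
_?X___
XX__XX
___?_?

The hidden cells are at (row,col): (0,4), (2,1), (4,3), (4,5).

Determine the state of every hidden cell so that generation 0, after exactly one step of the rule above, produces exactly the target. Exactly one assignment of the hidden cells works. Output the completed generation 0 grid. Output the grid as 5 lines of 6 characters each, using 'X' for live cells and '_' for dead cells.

Answer: X__X__
______
__X___
XX__XX
_____X

Derivation:
Hidden generation-0 cells (in order): (0,4), (2,1), (4,3), (4,5).
A hidden cell only influences target cells in its own 3x3 neighborhood. Try each of the 2^4 = 16 assignments, step the completed generation 0 forward once under B3/S23, and compare with the target:
  (0,4)=_ (2,1)=_ (4,3)=_ (4,5)=_ -> step gives (3,4)='_' but target has 'X' -> reject
  (0,4)=_ (2,1)=_ (4,3)=_ (4,5)=X -> step reproduces the target at every cell -> ACCEPT
  (0,4)=_ (2,1)=_ (4,3)=X (4,5)=_ -> step gives (3,2)='X' but target has '_' -> reject
  (0,4)=_ (2,1)=_ (4,3)=X (4,5)=X -> step gives (3,2)='X' but target has '_' -> reject
  (0,4)=_ (2,1)=X (4,3)=_ (4,5)=_ -> step gives (1,1)='X' but target has '_' -> reject
  (0,4)=_ (2,1)=X (4,3)=_ (4,5)=X -> step gives (1,1)='X' but target has '_' -> reject
  (0,4)=_ (2,1)=X (4,3)=X (4,5)=_ -> step gives (1,1)='X' but target has '_' -> reject
  (0,4)=_ (2,1)=X (4,3)=X (4,5)=X -> step gives (1,1)='X' but target has '_' -> reject
  (0,4)=X (2,1)=_ (4,3)=_ (4,5)=_ -> step gives (1,3)='X' but target has '_' -> reject
  (0,4)=X (2,1)=_ (4,3)=_ (4,5)=X -> step gives (1,3)='X' but target has '_' -> reject
  (0,4)=X (2,1)=_ (4,3)=X (4,5)=_ -> step gives (1,3)='X' but target has '_' -> reject
  (0,4)=X (2,1)=_ (4,3)=X (4,5)=X -> step gives (1,3)='X' but target has '_' -> reject
  (0,4)=X (2,1)=X (4,3)=_ (4,5)=_ -> step gives (1,1)='X' but target has '_' -> reject
  (0,4)=X (2,1)=X (4,3)=_ (4,5)=X -> step gives (1,1)='X' but target has '_' -> reject
  (0,4)=X (2,1)=X (4,3)=X (4,5)=_ -> step gives (1,1)='X' but target has '_' -> reject
  (0,4)=X (2,1)=X (4,3)=X (4,5)=X -> step gives (1,1)='X' but target has '_' -> reject
Unique solution: (0,4)=dead, (2,1)=dead, (4,3)=dead, (4,5)=live.
Check: live-neighbor counts of every cell in the completed generation 0:
011010
122210
231222
122222
221132
Applying B3/S23 to generation 0 with these counts gives:
______
______
_X____
_X__XX
____XX
which matches the target exactly.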